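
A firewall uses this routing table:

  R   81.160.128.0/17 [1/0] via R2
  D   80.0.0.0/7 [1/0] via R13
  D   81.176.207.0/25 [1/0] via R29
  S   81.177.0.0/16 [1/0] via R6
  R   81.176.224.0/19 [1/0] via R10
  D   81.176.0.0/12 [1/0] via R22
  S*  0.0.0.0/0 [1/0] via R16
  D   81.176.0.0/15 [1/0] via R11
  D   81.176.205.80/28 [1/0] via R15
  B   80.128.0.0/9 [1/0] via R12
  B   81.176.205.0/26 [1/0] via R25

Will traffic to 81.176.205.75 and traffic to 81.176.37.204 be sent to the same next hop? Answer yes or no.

81.176.205.75: longest match 81.176.0.0/15 -> R11
81.176.37.204: longest match 81.176.0.0/15 -> R11

yes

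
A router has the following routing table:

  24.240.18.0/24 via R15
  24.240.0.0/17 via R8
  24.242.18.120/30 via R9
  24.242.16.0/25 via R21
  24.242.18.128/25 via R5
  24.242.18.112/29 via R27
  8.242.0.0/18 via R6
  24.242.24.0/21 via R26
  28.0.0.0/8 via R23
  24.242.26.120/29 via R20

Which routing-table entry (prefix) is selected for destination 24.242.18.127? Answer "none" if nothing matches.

none

24.242.18.127 is outside every listed prefix and there is no default route.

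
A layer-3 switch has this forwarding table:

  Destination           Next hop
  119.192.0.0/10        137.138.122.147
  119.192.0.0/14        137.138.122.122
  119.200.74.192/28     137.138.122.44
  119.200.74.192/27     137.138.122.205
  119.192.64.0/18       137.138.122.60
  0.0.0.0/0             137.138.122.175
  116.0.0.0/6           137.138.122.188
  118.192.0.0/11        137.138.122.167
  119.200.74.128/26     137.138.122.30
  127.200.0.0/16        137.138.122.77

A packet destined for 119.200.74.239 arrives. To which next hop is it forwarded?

137.138.122.147

Routes whose prefix contains 119.200.74.239:
  0.0.0.0/0 (default, matches everything) -> 137.138.122.175
  116.0.0.0/6 (116.0.0.0 - 119.255.255.255) -> 137.138.122.188
  119.192.0.0/10 (119.192.0.0 - 119.255.255.255) -> 137.138.122.147
More-specific entries that do NOT match:
  119.200.74.192/28 (119.200.74.192 - 119.200.74.207) does not contain 119.200.74.239
  119.200.74.192/27 (119.200.74.192 - 119.200.74.223) does not contain 119.200.74.239
  119.200.74.128/26 (119.200.74.128 - 119.200.74.191) does not contain 119.200.74.239
  119.192.64.0/18 (119.192.64.0 - 119.192.127.255) does not contain 119.200.74.239
  127.200.0.0/16 (127.200.0.0 - 127.200.255.255) does not contain 119.200.74.239
  119.192.0.0/14 (119.192.0.0 - 119.195.255.255) does not contain 119.200.74.239
  118.192.0.0/11 (118.192.0.0 - 118.223.255.255) does not contain 119.200.74.239
Longest matching prefix is /10 -> next hop 137.138.122.147.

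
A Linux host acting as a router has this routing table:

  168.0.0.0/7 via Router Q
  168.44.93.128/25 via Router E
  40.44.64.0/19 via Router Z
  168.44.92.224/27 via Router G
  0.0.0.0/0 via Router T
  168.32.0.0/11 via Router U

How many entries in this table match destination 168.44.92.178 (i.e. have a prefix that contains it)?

3

Prefixes containing 168.44.92.178:
  0.0.0.0/0 (default, matches everything)
  168.0.0.0/7 (168.0.0.0 - 169.255.255.255)
  168.32.0.0/11 (168.32.0.0 - 168.63.255.255)
Total matching entries: 3.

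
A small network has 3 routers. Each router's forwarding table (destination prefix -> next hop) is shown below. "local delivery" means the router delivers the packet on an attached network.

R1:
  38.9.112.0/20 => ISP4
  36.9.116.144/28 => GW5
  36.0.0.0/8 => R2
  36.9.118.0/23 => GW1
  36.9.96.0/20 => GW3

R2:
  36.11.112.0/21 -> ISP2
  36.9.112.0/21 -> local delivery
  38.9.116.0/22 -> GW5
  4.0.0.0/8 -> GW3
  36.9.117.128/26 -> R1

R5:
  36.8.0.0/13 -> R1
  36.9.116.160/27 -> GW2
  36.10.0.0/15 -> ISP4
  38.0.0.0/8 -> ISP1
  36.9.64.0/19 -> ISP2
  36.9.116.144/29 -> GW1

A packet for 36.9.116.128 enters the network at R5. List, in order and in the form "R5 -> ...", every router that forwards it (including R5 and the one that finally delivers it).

R5 -> R1 -> R2

At R5: longest match for 36.9.116.128 is 36.8.0.0/13 -> R1
At R1: longest match for 36.9.116.128 is 36.0.0.0/8 -> R2
At R2: longest match for 36.9.116.128 is 36.9.112.0/21 -> local delivery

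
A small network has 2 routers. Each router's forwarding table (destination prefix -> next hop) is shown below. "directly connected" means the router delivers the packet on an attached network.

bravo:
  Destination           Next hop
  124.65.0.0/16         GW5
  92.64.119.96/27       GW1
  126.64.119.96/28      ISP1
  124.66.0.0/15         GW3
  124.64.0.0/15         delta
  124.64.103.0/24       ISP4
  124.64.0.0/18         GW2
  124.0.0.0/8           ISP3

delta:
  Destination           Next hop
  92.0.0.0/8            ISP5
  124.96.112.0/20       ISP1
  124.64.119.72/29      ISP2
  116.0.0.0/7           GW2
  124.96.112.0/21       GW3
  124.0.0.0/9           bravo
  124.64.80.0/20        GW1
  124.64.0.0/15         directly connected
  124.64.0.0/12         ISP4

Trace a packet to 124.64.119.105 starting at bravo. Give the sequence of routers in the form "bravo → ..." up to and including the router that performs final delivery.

bravo → delta

At bravo: longest match for 124.64.119.105 is 124.64.0.0/15 -> delta
At delta: longest match for 124.64.119.105 is 124.64.0.0/15 -> directly connected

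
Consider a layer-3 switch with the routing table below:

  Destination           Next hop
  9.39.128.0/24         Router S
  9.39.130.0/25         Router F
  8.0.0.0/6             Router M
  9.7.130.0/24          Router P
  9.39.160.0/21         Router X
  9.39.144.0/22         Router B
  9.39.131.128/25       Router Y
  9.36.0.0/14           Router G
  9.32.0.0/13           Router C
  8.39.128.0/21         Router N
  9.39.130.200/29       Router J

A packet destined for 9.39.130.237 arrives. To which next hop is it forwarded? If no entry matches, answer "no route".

Routes whose prefix contains 9.39.130.237:
  8.0.0.0/6 (8.0.0.0 - 11.255.255.255) -> Router M
  9.32.0.0/13 (9.32.0.0 - 9.39.255.255) -> Router C
  9.36.0.0/14 (9.36.0.0 - 9.39.255.255) -> Router G
More-specific entries that do NOT match:
  9.39.130.200/29 (9.39.130.200 - 9.39.130.207) does not contain 9.39.130.237
  9.39.130.0/25 (9.39.130.0 - 9.39.130.127) does not contain 9.39.130.237
  9.39.131.128/25 (9.39.131.128 - 9.39.131.255) does not contain 9.39.130.237
  9.39.128.0/24 (9.39.128.0 - 9.39.128.255) does not contain 9.39.130.237
  9.7.130.0/24 (9.7.130.0 - 9.7.130.255) does not contain 9.39.130.237
  9.39.144.0/22 (9.39.144.0 - 9.39.147.255) does not contain 9.39.130.237
  9.39.160.0/21 (9.39.160.0 - 9.39.167.255) does not contain 9.39.130.237
  8.39.128.0/21 (8.39.128.0 - 8.39.135.255) does not contain 9.39.130.237
Longest matching prefix is /14 -> next hop Router G.

Router G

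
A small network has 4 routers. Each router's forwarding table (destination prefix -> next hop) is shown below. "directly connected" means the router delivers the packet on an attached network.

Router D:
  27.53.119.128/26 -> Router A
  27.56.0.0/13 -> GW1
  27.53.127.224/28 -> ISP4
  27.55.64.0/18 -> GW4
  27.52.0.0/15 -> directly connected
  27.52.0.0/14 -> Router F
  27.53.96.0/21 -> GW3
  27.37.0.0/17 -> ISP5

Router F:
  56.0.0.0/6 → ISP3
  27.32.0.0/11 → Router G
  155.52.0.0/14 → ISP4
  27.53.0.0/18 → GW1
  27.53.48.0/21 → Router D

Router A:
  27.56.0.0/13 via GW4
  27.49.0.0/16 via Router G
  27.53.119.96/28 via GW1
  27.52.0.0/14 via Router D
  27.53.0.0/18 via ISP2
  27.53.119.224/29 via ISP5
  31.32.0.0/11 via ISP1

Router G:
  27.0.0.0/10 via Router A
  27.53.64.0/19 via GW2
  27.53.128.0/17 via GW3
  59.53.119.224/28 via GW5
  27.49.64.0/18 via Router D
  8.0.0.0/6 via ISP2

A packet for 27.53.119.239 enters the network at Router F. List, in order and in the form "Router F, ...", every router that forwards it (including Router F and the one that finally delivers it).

Router F, Router G, Router A, Router D

At Router F: longest match for 27.53.119.239 is 27.32.0.0/11 -> Router G
At Router G: longest match for 27.53.119.239 is 27.0.0.0/10 -> Router A
At Router A: longest match for 27.53.119.239 is 27.52.0.0/14 -> Router D
At Router D: longest match for 27.53.119.239 is 27.52.0.0/15 -> directly connected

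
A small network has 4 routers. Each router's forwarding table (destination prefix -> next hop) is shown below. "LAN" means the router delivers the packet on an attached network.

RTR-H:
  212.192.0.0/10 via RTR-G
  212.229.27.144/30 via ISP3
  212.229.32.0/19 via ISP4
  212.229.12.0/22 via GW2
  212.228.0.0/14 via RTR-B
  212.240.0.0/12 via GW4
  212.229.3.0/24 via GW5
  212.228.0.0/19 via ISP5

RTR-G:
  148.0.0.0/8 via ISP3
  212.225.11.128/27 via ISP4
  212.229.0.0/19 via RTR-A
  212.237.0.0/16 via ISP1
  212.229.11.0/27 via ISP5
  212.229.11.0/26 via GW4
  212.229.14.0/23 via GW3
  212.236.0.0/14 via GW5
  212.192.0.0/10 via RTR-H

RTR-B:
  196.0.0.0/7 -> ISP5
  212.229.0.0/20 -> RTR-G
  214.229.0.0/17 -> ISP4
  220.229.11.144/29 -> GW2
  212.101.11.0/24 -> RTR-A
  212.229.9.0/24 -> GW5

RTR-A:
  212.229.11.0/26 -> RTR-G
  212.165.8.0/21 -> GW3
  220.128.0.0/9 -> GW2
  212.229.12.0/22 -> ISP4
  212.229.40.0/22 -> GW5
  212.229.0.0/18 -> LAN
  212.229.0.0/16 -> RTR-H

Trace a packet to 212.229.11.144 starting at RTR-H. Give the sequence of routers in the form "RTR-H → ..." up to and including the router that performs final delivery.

At RTR-H: longest match for 212.229.11.144 is 212.228.0.0/14 -> RTR-B
At RTR-B: longest match for 212.229.11.144 is 212.229.0.0/20 -> RTR-G
At RTR-G: longest match for 212.229.11.144 is 212.229.0.0/19 -> RTR-A
At RTR-A: longest match for 212.229.11.144 is 212.229.0.0/18 -> LAN

RTR-H → RTR-B → RTR-G → RTR-A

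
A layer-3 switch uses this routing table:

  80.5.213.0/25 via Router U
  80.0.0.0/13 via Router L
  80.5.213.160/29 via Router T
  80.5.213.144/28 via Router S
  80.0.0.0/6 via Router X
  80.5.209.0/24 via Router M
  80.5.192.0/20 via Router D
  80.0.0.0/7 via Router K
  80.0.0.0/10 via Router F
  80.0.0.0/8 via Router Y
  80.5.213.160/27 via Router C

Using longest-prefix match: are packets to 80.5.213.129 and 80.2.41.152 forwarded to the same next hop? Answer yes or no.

80.5.213.129: longest match 80.0.0.0/13 -> Router L
80.2.41.152: longest match 80.0.0.0/13 -> Router L

yes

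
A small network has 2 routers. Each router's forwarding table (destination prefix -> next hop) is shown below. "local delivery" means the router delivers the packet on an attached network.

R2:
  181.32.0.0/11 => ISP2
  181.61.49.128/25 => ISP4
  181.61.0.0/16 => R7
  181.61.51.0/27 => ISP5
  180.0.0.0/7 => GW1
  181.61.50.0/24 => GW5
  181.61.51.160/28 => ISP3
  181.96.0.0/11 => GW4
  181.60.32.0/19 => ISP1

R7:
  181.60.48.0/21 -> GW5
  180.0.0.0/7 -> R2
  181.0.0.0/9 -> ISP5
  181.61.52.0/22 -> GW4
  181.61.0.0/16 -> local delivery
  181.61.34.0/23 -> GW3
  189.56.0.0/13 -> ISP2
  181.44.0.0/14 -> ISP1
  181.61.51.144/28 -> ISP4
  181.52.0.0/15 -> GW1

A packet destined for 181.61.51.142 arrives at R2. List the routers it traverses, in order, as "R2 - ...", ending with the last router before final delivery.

At R2: longest match for 181.61.51.142 is 181.61.0.0/16 -> R7
At R7: longest match for 181.61.51.142 is 181.61.0.0/16 -> local delivery

R2 - R7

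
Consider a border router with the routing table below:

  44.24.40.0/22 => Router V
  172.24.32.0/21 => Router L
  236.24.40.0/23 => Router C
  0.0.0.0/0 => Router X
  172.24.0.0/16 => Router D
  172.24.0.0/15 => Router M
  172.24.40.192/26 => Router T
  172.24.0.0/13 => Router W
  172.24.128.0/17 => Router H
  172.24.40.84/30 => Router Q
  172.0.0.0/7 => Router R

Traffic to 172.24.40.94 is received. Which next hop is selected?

Router D

Routes whose prefix contains 172.24.40.94:
  0.0.0.0/0 (default, matches everything) -> Router X
  172.0.0.0/7 (172.0.0.0 - 173.255.255.255) -> Router R
  172.24.0.0/13 (172.24.0.0 - 172.31.255.255) -> Router W
  172.24.0.0/15 (172.24.0.0 - 172.25.255.255) -> Router M
  172.24.0.0/16 (172.24.0.0 - 172.24.255.255) -> Router D
More-specific entries that do NOT match:
  172.24.40.84/30 (172.24.40.84 - 172.24.40.87) does not contain 172.24.40.94
  172.24.40.192/26 (172.24.40.192 - 172.24.40.255) does not contain 172.24.40.94
  236.24.40.0/23 (236.24.40.0 - 236.24.41.255) does not contain 172.24.40.94
  44.24.40.0/22 (44.24.40.0 - 44.24.43.255) does not contain 172.24.40.94
  172.24.32.0/21 (172.24.32.0 - 172.24.39.255) does not contain 172.24.40.94
  172.24.128.0/17 (172.24.128.0 - 172.24.255.255) does not contain 172.24.40.94
Longest matching prefix is /16 -> next hop Router D.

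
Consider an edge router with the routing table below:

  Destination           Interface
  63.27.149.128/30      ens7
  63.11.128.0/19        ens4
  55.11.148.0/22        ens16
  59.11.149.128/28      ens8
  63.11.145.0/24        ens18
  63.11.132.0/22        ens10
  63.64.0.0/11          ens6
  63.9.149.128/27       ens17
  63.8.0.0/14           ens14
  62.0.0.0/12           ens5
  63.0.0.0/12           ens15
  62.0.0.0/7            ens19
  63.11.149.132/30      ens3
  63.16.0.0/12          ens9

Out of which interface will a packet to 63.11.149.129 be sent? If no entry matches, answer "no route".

ens4

Routes whose prefix contains 63.11.149.129:
  62.0.0.0/7 (62.0.0.0 - 63.255.255.255) -> ens19
  63.0.0.0/12 (63.0.0.0 - 63.15.255.255) -> ens15
  63.8.0.0/14 (63.8.0.0 - 63.11.255.255) -> ens14
  63.11.128.0/19 (63.11.128.0 - 63.11.159.255) -> ens4
More-specific entries that do NOT match:
  63.27.149.128/30 (63.27.149.128 - 63.27.149.131) does not contain 63.11.149.129
  63.11.149.132/30 (63.11.149.132 - 63.11.149.135) does not contain 63.11.149.129
  59.11.149.128/28 (59.11.149.128 - 59.11.149.143) does not contain 63.11.149.129
  63.9.149.128/27 (63.9.149.128 - 63.9.149.159) does not contain 63.11.149.129
  63.11.145.0/24 (63.11.145.0 - 63.11.145.255) does not contain 63.11.149.129
  55.11.148.0/22 (55.11.148.0 - 55.11.151.255) does not contain 63.11.149.129
  63.11.132.0/22 (63.11.132.0 - 63.11.135.255) does not contain 63.11.149.129
Longest matching prefix is /19 -> interface ens4.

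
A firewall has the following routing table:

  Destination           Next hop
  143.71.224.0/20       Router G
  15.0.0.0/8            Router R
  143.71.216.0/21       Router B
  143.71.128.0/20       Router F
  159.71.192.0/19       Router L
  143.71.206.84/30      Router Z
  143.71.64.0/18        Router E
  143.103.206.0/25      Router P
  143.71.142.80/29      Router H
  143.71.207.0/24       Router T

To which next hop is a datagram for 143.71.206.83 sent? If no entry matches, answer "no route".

no route

No entry's prefix contains 143.71.206.83; there is no default route.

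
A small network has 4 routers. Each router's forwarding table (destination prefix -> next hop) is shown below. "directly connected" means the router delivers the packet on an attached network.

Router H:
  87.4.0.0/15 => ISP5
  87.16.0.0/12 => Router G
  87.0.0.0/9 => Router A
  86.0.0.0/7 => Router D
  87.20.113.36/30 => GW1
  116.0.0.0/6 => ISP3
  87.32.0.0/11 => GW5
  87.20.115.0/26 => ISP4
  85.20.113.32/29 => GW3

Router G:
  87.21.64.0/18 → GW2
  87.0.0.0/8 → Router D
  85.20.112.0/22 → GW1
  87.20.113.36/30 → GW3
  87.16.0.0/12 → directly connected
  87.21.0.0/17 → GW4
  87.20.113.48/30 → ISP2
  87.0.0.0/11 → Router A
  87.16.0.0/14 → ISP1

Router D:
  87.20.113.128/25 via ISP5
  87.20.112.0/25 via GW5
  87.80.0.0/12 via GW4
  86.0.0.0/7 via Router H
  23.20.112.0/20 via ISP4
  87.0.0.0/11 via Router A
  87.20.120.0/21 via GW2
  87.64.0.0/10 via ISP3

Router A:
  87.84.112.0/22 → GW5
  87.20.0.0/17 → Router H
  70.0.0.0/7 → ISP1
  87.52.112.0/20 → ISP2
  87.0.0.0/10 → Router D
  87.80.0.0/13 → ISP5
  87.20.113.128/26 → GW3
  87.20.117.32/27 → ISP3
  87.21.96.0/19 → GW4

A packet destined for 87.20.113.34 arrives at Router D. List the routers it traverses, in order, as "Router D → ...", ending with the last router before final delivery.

Router D → Router A → Router H → Router G

At Router D: longest match for 87.20.113.34 is 87.0.0.0/11 -> Router A
At Router A: longest match for 87.20.113.34 is 87.20.0.0/17 -> Router H
At Router H: longest match for 87.20.113.34 is 87.16.0.0/12 -> Router G
At Router G: longest match for 87.20.113.34 is 87.16.0.0/12 -> directly connected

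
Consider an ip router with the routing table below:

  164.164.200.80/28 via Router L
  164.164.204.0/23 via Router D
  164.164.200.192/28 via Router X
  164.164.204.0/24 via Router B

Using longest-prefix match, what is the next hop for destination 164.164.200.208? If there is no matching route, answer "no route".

no route

No entry's prefix contains 164.164.200.208; there is no default route.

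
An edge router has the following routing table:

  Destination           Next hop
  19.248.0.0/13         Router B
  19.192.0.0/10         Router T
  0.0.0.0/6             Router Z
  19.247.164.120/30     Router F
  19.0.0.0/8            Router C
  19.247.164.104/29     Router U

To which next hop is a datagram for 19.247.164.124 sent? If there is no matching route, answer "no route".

Router T

Routes whose prefix contains 19.247.164.124:
  19.0.0.0/8 (19.0.0.0 - 19.255.255.255) -> Router C
  19.192.0.0/10 (19.192.0.0 - 19.255.255.255) -> Router T
More-specific entries that do NOT match:
  19.247.164.120/30 (19.247.164.120 - 19.247.164.123) does not contain 19.247.164.124
  19.247.164.104/29 (19.247.164.104 - 19.247.164.111) does not contain 19.247.164.124
  19.248.0.0/13 (19.248.0.0 - 19.255.255.255) does not contain 19.247.164.124
Longest matching prefix is /10 -> next hop Router T.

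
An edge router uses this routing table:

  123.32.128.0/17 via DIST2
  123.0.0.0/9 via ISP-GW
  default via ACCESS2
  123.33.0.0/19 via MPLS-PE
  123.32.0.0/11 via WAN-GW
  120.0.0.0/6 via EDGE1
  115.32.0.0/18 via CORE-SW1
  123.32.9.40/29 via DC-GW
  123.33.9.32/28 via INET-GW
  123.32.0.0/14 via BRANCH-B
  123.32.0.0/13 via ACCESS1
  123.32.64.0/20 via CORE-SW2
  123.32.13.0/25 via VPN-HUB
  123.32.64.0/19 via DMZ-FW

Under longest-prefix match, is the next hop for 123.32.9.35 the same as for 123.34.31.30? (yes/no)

yes

123.32.9.35: longest match 123.32.0.0/14 -> BRANCH-B
123.34.31.30: longest match 123.32.0.0/14 -> BRANCH-B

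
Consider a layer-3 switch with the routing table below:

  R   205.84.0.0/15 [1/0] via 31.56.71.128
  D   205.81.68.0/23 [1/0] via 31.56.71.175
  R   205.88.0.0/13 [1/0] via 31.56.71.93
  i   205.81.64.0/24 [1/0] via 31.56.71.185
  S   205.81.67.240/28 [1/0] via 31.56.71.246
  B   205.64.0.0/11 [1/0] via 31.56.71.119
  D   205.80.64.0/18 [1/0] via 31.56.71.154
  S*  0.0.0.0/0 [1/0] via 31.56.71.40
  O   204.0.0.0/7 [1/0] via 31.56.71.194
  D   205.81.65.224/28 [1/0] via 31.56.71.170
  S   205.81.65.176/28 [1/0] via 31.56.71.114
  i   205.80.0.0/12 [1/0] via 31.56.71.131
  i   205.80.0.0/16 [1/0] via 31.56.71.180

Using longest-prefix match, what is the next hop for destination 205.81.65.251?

Routes whose prefix contains 205.81.65.251:
  0.0.0.0/0 (default, matches everything) -> 31.56.71.40
  204.0.0.0/7 (204.0.0.0 - 205.255.255.255) -> 31.56.71.194
  205.64.0.0/11 (205.64.0.0 - 205.95.255.255) -> 31.56.71.119
  205.80.0.0/12 (205.80.0.0 - 205.95.255.255) -> 31.56.71.131
More-specific entries that do NOT match:
  205.81.67.240/28 (205.81.67.240 - 205.81.67.255) does not contain 205.81.65.251
  205.81.65.224/28 (205.81.65.224 - 205.81.65.239) does not contain 205.81.65.251
  205.81.65.176/28 (205.81.65.176 - 205.81.65.191) does not contain 205.81.65.251
  205.81.64.0/24 (205.81.64.0 - 205.81.64.255) does not contain 205.81.65.251
  205.81.68.0/23 (205.81.68.0 - 205.81.69.255) does not contain 205.81.65.251
  205.80.64.0/18 (205.80.64.0 - 205.80.127.255) does not contain 205.81.65.251
  205.80.0.0/16 (205.80.0.0 - 205.80.255.255) does not contain 205.81.65.251
  205.84.0.0/15 (205.84.0.0 - 205.85.255.255) does not contain 205.81.65.251
  205.88.0.0/13 (205.88.0.0 - 205.95.255.255) does not contain 205.81.65.251
Longest matching prefix is /12 -> next hop 31.56.71.131.

31.56.71.131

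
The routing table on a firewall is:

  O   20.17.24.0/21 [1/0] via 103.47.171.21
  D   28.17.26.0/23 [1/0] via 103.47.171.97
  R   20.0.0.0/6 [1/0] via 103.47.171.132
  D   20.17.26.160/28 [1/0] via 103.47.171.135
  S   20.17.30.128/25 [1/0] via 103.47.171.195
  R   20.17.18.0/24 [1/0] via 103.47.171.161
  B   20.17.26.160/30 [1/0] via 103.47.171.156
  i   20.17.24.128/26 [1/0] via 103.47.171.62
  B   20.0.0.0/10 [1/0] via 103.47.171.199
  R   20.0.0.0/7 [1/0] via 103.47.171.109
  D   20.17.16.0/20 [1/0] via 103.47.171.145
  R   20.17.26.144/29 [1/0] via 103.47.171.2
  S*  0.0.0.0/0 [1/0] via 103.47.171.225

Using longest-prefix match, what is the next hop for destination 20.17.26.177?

Routes whose prefix contains 20.17.26.177:
  0.0.0.0/0 (default, matches everything) -> 103.47.171.225
  20.0.0.0/6 (20.0.0.0 - 23.255.255.255) -> 103.47.171.132
  20.0.0.0/7 (20.0.0.0 - 21.255.255.255) -> 103.47.171.109
  20.0.0.0/10 (20.0.0.0 - 20.63.255.255) -> 103.47.171.199
  20.17.16.0/20 (20.17.16.0 - 20.17.31.255) -> 103.47.171.145
  20.17.24.0/21 (20.17.24.0 - 20.17.31.255) -> 103.47.171.21
More-specific entries that do NOT match:
  20.17.26.160/30 (20.17.26.160 - 20.17.26.163) does not contain 20.17.26.177
  20.17.26.144/29 (20.17.26.144 - 20.17.26.151) does not contain 20.17.26.177
  20.17.26.160/28 (20.17.26.160 - 20.17.26.175) does not contain 20.17.26.177
  20.17.24.128/26 (20.17.24.128 - 20.17.24.191) does not contain 20.17.26.177
  20.17.30.128/25 (20.17.30.128 - 20.17.30.255) does not contain 20.17.26.177
  20.17.18.0/24 (20.17.18.0 - 20.17.18.255) does not contain 20.17.26.177
  28.17.26.0/23 (28.17.26.0 - 28.17.27.255) does not contain 20.17.26.177
Longest matching prefix is /21 -> next hop 103.47.171.21.

103.47.171.21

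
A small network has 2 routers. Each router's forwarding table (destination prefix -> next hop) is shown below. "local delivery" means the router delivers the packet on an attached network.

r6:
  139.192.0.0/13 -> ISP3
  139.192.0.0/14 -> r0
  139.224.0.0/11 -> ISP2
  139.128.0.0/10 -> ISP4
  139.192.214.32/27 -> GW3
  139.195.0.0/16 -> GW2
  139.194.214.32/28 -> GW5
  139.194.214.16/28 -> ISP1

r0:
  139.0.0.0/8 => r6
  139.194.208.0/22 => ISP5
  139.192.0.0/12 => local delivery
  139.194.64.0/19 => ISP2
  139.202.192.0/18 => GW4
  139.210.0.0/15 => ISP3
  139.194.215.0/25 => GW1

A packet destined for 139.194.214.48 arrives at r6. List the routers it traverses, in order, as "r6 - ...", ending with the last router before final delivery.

r6 - r0

At r6: longest match for 139.194.214.48 is 139.192.0.0/14 -> r0
At r0: longest match for 139.194.214.48 is 139.192.0.0/12 -> local delivery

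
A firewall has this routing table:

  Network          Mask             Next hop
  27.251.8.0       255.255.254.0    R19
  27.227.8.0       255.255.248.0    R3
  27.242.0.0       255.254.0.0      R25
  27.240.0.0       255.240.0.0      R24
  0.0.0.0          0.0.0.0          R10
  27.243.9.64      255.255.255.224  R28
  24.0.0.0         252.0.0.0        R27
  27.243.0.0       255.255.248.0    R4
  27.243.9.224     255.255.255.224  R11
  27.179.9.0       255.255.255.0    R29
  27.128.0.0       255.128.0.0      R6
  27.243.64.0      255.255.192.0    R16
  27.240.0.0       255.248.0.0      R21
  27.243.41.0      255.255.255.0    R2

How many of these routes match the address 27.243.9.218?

6

Prefixes containing 27.243.9.218:
  0.0.0.0/0 (default, matches everything)
  24.0.0.0/6 (24.0.0.0 - 27.255.255.255)
  27.128.0.0/9 (27.128.0.0 - 27.255.255.255)
  27.240.0.0/12 (27.240.0.0 - 27.255.255.255)
  27.240.0.0/13 (27.240.0.0 - 27.247.255.255)
  27.242.0.0/15 (27.242.0.0 - 27.243.255.255)
Total matching entries: 6.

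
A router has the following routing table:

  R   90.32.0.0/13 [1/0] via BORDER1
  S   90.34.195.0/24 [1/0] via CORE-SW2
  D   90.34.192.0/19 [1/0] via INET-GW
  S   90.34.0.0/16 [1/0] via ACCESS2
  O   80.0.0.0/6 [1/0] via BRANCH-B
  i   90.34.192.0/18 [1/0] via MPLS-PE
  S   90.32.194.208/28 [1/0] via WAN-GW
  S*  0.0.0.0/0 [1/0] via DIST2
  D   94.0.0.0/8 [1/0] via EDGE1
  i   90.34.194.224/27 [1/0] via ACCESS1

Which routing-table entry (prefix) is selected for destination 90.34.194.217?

Entries matching 90.34.194.217:
  0.0.0.0/0 (default, matches everything)
  90.32.0.0/13 (90.32.0.0 - 90.39.255.255)
  90.34.0.0/16 (90.34.0.0 - 90.34.255.255)
  90.34.192.0/18 (90.34.192.0 - 90.34.255.255)
  90.34.192.0/19 (90.34.192.0 - 90.34.223.255)
Most specific is 90.34.192.0/19.

90.34.192.0/19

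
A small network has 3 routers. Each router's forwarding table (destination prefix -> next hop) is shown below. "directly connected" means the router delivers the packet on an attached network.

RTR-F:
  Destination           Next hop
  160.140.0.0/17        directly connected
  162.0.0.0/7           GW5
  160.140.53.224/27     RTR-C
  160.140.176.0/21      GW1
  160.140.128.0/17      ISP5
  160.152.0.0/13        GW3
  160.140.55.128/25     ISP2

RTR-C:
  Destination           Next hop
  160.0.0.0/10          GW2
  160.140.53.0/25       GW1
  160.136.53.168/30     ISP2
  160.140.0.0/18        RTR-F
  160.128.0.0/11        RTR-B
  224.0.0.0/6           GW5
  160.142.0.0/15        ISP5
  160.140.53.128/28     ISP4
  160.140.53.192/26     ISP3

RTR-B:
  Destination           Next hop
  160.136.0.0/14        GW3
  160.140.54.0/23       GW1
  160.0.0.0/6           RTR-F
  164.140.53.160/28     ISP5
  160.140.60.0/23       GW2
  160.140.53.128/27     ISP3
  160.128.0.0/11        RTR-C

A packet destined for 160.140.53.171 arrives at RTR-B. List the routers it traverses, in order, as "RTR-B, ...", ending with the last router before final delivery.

At RTR-B: longest match for 160.140.53.171 is 160.128.0.0/11 -> RTR-C
At RTR-C: longest match for 160.140.53.171 is 160.140.0.0/18 -> RTR-F
At RTR-F: longest match for 160.140.53.171 is 160.140.0.0/17 -> directly connected

RTR-B, RTR-C, RTR-F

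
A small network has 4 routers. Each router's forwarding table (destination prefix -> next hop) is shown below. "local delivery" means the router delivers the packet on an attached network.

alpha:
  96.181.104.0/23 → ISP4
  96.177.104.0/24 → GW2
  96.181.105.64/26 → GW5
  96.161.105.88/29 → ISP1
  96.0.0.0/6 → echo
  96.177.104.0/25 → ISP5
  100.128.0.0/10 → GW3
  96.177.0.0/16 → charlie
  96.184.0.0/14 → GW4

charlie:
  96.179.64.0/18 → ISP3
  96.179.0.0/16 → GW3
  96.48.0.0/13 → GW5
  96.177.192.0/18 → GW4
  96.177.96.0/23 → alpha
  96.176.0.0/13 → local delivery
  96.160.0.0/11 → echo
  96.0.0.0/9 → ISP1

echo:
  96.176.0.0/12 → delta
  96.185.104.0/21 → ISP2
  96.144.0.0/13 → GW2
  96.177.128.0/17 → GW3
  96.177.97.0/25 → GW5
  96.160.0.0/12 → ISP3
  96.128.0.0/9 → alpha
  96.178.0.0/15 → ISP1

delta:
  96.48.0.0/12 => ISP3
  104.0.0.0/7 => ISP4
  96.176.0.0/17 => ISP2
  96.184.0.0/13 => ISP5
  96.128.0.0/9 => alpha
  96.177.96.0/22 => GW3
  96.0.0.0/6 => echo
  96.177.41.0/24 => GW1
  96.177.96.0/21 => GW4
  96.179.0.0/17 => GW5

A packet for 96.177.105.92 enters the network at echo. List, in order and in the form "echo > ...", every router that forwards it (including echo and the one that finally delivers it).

At echo: longest match for 96.177.105.92 is 96.176.0.0/12 -> delta
At delta: longest match for 96.177.105.92 is 96.128.0.0/9 -> alpha
At alpha: longest match for 96.177.105.92 is 96.177.0.0/16 -> charlie
At charlie: longest match for 96.177.105.92 is 96.176.0.0/13 -> local delivery

echo > delta > alpha > charlie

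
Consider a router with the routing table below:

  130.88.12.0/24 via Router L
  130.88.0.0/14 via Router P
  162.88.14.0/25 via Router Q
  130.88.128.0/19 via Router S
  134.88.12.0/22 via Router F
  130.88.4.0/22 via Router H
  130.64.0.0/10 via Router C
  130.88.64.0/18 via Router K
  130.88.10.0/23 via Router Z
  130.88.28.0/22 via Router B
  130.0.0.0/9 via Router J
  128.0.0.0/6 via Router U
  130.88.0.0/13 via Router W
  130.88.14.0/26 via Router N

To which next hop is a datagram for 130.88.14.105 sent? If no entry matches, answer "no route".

Router P

Routes whose prefix contains 130.88.14.105:
  128.0.0.0/6 (128.0.0.0 - 131.255.255.255) -> Router U
  130.0.0.0/9 (130.0.0.0 - 130.127.255.255) -> Router J
  130.64.0.0/10 (130.64.0.0 - 130.127.255.255) -> Router C
  130.88.0.0/13 (130.88.0.0 - 130.95.255.255) -> Router W
  130.88.0.0/14 (130.88.0.0 - 130.91.255.255) -> Router P
More-specific entries that do NOT match:
  130.88.14.0/26 (130.88.14.0 - 130.88.14.63) does not contain 130.88.14.105
  162.88.14.0/25 (162.88.14.0 - 162.88.14.127) does not contain 130.88.14.105
  130.88.12.0/24 (130.88.12.0 - 130.88.12.255) does not contain 130.88.14.105
  130.88.10.0/23 (130.88.10.0 - 130.88.11.255) does not contain 130.88.14.105
  134.88.12.0/22 (134.88.12.0 - 134.88.15.255) does not contain 130.88.14.105
  130.88.4.0/22 (130.88.4.0 - 130.88.7.255) does not contain 130.88.14.105
  130.88.28.0/22 (130.88.28.0 - 130.88.31.255) does not contain 130.88.14.105
  130.88.128.0/19 (130.88.128.0 - 130.88.159.255) does not contain 130.88.14.105
  130.88.64.0/18 (130.88.64.0 - 130.88.127.255) does not contain 130.88.14.105
Longest matching prefix is /14 -> next hop Router P.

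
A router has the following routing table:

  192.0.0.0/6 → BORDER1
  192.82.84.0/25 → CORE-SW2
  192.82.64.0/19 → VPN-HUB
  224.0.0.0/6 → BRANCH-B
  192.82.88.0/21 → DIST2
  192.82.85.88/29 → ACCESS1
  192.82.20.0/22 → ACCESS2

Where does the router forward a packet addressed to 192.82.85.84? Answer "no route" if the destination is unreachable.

Routes whose prefix contains 192.82.85.84:
  192.0.0.0/6 (192.0.0.0 - 195.255.255.255) -> BORDER1
  192.82.64.0/19 (192.82.64.0 - 192.82.95.255) -> VPN-HUB
More-specific entries that do NOT match:
  192.82.85.88/29 (192.82.85.88 - 192.82.85.95) does not contain 192.82.85.84
  192.82.84.0/25 (192.82.84.0 - 192.82.84.127) does not contain 192.82.85.84
  192.82.20.0/22 (192.82.20.0 - 192.82.23.255) does not contain 192.82.85.84
  192.82.88.0/21 (192.82.88.0 - 192.82.95.255) does not contain 192.82.85.84
Longest matching prefix is /19 -> next hop VPN-HUB.

VPN-HUB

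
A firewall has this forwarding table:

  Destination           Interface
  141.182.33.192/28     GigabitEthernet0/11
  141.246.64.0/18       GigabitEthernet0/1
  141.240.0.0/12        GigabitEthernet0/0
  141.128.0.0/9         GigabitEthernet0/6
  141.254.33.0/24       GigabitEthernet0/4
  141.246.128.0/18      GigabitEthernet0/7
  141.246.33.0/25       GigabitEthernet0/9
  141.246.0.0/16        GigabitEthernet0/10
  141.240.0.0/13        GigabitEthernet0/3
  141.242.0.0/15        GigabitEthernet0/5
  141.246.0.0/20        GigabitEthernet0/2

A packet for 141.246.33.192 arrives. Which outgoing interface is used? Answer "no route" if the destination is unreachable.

Routes whose prefix contains 141.246.33.192:
  141.128.0.0/9 (141.128.0.0 - 141.255.255.255) -> GigabitEthernet0/6
  141.240.0.0/12 (141.240.0.0 - 141.255.255.255) -> GigabitEthernet0/0
  141.240.0.0/13 (141.240.0.0 - 141.247.255.255) -> GigabitEthernet0/3
  141.246.0.0/16 (141.246.0.0 - 141.246.255.255) -> GigabitEthernet0/10
More-specific entries that do NOT match:
  141.182.33.192/28 (141.182.33.192 - 141.182.33.207) does not contain 141.246.33.192
  141.246.33.0/25 (141.246.33.0 - 141.246.33.127) does not contain 141.246.33.192
  141.254.33.0/24 (141.254.33.0 - 141.254.33.255) does not contain 141.246.33.192
  141.246.0.0/20 (141.246.0.0 - 141.246.15.255) does not contain 141.246.33.192
  141.246.64.0/18 (141.246.64.0 - 141.246.127.255) does not contain 141.246.33.192
  141.246.128.0/18 (141.246.128.0 - 141.246.191.255) does not contain 141.246.33.192
Longest matching prefix is /16 -> interface GigabitEthernet0/10.

GigabitEthernet0/10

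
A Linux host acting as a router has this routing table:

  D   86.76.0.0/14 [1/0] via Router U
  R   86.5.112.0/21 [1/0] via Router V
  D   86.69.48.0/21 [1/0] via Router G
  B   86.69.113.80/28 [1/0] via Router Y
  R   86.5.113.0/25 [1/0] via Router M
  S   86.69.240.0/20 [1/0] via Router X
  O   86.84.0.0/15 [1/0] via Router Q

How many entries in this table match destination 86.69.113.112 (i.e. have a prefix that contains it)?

0

No listed prefix contains 86.69.113.112.
Total matching entries: 0.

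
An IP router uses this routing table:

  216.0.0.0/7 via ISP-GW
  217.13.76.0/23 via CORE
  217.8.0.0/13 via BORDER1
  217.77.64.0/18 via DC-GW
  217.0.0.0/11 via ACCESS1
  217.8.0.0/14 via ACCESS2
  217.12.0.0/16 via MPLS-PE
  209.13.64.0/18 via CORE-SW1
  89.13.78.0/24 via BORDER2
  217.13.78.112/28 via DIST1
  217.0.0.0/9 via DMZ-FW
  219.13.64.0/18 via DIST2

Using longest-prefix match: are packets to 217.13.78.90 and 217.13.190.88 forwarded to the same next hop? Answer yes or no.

yes

217.13.78.90: longest match 217.8.0.0/13 -> BORDER1
217.13.190.88: longest match 217.8.0.0/13 -> BORDER1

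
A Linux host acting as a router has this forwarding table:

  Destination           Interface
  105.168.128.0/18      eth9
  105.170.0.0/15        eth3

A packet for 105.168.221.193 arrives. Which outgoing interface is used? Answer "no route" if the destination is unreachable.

No entry's prefix contains 105.168.221.193; there is no default route.

no route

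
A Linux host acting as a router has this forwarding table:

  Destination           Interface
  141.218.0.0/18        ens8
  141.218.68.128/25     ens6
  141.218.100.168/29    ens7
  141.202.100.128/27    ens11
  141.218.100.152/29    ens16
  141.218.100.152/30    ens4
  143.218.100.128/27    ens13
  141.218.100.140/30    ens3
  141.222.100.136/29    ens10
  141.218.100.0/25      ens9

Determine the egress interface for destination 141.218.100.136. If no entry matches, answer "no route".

no route

No entry's prefix contains 141.218.100.136; there is no default route.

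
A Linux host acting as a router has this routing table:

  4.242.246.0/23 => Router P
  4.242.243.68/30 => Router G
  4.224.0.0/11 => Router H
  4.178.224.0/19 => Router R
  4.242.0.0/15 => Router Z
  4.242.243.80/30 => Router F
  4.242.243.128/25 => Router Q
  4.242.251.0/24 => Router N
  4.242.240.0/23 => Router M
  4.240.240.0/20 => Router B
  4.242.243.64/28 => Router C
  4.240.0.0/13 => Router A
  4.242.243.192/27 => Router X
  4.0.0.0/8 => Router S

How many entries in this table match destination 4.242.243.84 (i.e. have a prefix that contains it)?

4

Prefixes containing 4.242.243.84:
  4.0.0.0/8 (4.0.0.0 - 4.255.255.255)
  4.224.0.0/11 (4.224.0.0 - 4.255.255.255)
  4.240.0.0/13 (4.240.0.0 - 4.247.255.255)
  4.242.0.0/15 (4.242.0.0 - 4.243.255.255)
Total matching entries: 4.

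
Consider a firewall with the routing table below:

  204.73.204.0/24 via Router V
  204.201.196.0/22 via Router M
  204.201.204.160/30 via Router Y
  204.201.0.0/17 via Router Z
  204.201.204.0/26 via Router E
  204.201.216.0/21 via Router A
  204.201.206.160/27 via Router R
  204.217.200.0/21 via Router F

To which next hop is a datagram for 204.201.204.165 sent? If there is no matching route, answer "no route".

no route

No entry's prefix contains 204.201.204.165; there is no default route.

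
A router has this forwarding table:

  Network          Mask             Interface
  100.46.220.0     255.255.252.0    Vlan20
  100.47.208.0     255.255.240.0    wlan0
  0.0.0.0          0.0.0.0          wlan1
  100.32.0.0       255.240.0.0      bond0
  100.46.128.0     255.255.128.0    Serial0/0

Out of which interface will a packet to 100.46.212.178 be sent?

Serial0/0

Routes whose prefix contains 100.46.212.178:
  0.0.0.0/0 (default, matches everything) -> wlan1
  100.32.0.0/12 (100.32.0.0 - 100.47.255.255) -> bond0
  100.46.128.0/17 (100.46.128.0 - 100.46.255.255) -> Serial0/0
More-specific entries that do NOT match:
  100.46.220.0/22 (100.46.220.0 - 100.46.223.255) does not contain 100.46.212.178
  100.47.208.0/20 (100.47.208.0 - 100.47.223.255) does not contain 100.46.212.178
Longest matching prefix is /17 -> interface Serial0/0.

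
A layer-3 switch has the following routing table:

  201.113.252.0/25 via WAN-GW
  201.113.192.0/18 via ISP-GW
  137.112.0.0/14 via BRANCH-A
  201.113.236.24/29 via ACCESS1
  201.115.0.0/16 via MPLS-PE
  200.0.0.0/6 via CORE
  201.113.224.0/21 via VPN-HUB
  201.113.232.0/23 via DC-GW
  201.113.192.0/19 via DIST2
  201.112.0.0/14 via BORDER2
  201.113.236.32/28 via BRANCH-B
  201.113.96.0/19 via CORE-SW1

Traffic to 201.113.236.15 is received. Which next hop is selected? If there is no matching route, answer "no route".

Routes whose prefix contains 201.113.236.15:
  200.0.0.0/6 (200.0.0.0 - 203.255.255.255) -> CORE
  201.112.0.0/14 (201.112.0.0 - 201.115.255.255) -> BORDER2
  201.113.192.0/18 (201.113.192.0 - 201.113.255.255) -> ISP-GW
More-specific entries that do NOT match:
  201.113.236.24/29 (201.113.236.24 - 201.113.236.31) does not contain 201.113.236.15
  201.113.236.32/28 (201.113.236.32 - 201.113.236.47) does not contain 201.113.236.15
  201.113.252.0/25 (201.113.252.0 - 201.113.252.127) does not contain 201.113.236.15
  201.113.232.0/23 (201.113.232.0 - 201.113.233.255) does not contain 201.113.236.15
  201.113.224.0/21 (201.113.224.0 - 201.113.231.255) does not contain 201.113.236.15
  201.113.192.0/19 (201.113.192.0 - 201.113.223.255) does not contain 201.113.236.15
  201.113.96.0/19 (201.113.96.0 - 201.113.127.255) does not contain 201.113.236.15
Longest matching prefix is /18 -> next hop ISP-GW.

ISP-GW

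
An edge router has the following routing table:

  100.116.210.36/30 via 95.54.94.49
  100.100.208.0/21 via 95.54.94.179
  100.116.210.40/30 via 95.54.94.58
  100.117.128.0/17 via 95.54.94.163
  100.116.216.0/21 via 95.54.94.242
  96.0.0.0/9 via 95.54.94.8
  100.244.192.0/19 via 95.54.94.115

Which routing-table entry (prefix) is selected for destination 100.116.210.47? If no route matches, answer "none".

none

100.116.210.47 is outside every listed prefix and there is no default route.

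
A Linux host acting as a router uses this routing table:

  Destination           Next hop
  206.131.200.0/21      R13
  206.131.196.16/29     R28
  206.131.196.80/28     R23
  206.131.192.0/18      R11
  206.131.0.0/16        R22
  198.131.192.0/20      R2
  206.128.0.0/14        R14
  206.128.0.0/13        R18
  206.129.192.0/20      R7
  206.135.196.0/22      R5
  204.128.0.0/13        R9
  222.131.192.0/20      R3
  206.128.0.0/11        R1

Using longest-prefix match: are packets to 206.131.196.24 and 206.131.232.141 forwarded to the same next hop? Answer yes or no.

206.131.196.24: longest match 206.131.192.0/18 -> R11
206.131.232.141: longest match 206.131.192.0/18 -> R11

yes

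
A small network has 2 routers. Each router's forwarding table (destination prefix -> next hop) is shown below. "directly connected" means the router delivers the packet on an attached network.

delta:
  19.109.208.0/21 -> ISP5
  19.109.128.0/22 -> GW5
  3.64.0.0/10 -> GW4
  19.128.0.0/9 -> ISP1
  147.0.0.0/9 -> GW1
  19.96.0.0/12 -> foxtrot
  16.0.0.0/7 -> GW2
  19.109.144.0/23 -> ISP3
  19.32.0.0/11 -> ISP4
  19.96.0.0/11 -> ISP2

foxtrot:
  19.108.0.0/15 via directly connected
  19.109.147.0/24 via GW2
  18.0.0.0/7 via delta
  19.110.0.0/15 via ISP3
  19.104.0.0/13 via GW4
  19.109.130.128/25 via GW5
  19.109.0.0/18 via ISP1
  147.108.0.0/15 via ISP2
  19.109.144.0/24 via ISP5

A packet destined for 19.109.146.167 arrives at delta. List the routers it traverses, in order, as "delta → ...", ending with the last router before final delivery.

At delta: longest match for 19.109.146.167 is 19.96.0.0/12 -> foxtrot
At foxtrot: longest match for 19.109.146.167 is 19.108.0.0/15 -> directly connected

delta → foxtrot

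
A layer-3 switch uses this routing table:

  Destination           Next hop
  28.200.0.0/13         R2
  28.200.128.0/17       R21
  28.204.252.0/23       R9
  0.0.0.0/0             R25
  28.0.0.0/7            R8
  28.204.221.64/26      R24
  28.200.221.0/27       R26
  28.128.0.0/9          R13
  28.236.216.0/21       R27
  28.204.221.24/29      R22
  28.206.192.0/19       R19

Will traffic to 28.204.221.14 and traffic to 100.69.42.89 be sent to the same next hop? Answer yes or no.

no

28.204.221.14: longest match 28.200.0.0/13 -> R2
100.69.42.89: longest match 0.0.0.0/0 -> R25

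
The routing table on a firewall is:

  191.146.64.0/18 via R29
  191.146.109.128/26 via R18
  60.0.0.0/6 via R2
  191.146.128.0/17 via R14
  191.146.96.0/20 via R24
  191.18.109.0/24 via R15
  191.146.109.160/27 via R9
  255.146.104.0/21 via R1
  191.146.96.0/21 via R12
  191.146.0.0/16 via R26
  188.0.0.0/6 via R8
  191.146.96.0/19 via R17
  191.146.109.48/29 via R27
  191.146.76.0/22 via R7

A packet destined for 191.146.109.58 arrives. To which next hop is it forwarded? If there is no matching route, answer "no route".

Routes whose prefix contains 191.146.109.58:
  188.0.0.0/6 (188.0.0.0 - 191.255.255.255) -> R8
  191.146.0.0/16 (191.146.0.0 - 191.146.255.255) -> R26
  191.146.64.0/18 (191.146.64.0 - 191.146.127.255) -> R29
  191.146.96.0/19 (191.146.96.0 - 191.146.127.255) -> R17
  191.146.96.0/20 (191.146.96.0 - 191.146.111.255) -> R24
More-specific entries that do NOT match:
  191.146.109.48/29 (191.146.109.48 - 191.146.109.55) does not contain 191.146.109.58
  191.146.109.160/27 (191.146.109.160 - 191.146.109.191) does not contain 191.146.109.58
  191.146.109.128/26 (191.146.109.128 - 191.146.109.191) does not contain 191.146.109.58
  191.18.109.0/24 (191.18.109.0 - 191.18.109.255) does not contain 191.146.109.58
  191.146.76.0/22 (191.146.76.0 - 191.146.79.255) does not contain 191.146.109.58
  255.146.104.0/21 (255.146.104.0 - 255.146.111.255) does not contain 191.146.109.58
  191.146.96.0/21 (191.146.96.0 - 191.146.103.255) does not contain 191.146.109.58
Longest matching prefix is /20 -> next hop R24.

R24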